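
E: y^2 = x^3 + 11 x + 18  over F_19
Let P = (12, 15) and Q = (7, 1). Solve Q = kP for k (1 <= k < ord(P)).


Enumerate multiples of P until we hit Q = (7, 1):
  1P = (12, 15)
  2P = (11, 8)
  3P = (7, 1)
Match found at i = 3.

k = 3


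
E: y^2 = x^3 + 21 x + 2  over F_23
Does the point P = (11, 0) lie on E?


Check whether y^2 = x^3 + 21 x + 2 (mod 23) for (x, y) = (11, 0).
LHS: y^2 = 0^2 mod 23 = 0
RHS: x^3 + 21 x + 2 = 11^3 + 21*11 + 2 mod 23 = 0
LHS = RHS

Yes, on the curve


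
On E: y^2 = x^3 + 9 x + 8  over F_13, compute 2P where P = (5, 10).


Doubling: s = (3 x1^2 + a) / (2 y1)
s = (3*5^2 + 9) / (2*10) mod 13 = 12
x3 = s^2 - 2 x1 mod 13 = 12^2 - 2*5 = 4
y3 = s (x1 - x3) - y1 mod 13 = 12 * (5 - 4) - 10 = 2

2P = (4, 2)


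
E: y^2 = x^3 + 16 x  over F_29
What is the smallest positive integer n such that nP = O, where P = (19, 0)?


Compute successive multiples of P until we hit O:
  1P = (19, 0)
  2P = O

ord(P) = 2


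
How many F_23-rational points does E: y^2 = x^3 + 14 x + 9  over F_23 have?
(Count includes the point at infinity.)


For each x in F_23, count y with y^2 = x^3 + 14 x + 9 mod 23:
  x = 0: RHS = 9, y in [3, 20]  -> 2 point(s)
  x = 1: RHS = 1, y in [1, 22]  -> 2 point(s)
  x = 3: RHS = 9, y in [3, 20]  -> 2 point(s)
  x = 7: RHS = 13, y in [6, 17]  -> 2 point(s)
  x = 8: RHS = 12, y in [9, 14]  -> 2 point(s)
  x = 9: RHS = 13, y in [6, 17]  -> 2 point(s)
  x = 15: RHS = 6, y in [11, 12]  -> 2 point(s)
  x = 17: RHS = 8, y in [10, 13]  -> 2 point(s)
  x = 19: RHS = 4, y in [2, 21]  -> 2 point(s)
  x = 20: RHS = 9, y in [3, 20]  -> 2 point(s)
Affine points: 20. Add the point at infinity: total = 21.

#E(F_23) = 21


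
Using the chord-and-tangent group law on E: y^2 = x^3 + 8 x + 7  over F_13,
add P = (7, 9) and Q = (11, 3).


P != Q, so use the chord formula.
s = (y2 - y1) / (x2 - x1) = (7) / (4) mod 13 = 5
x3 = s^2 - x1 - x2 mod 13 = 5^2 - 7 - 11 = 7
y3 = s (x1 - x3) - y1 mod 13 = 5 * (7 - 7) - 9 = 4

P + Q = (7, 4)


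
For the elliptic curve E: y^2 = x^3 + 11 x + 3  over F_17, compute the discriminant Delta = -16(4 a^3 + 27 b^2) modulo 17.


4 a^3 + 27 b^2 = 4*11^3 + 27*3^2 = 5324 + 243 = 5567
Delta = -16 * (5567) = -89072
Delta mod 17 = 8

Delta = 8 (mod 17)


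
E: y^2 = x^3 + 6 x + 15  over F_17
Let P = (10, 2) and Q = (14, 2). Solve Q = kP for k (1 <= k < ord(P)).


Enumerate multiples of P until we hit Q = (14, 2):
  1P = (10, 2)
  2P = (14, 15)
  3P = (11, 16)
  4P = (5, 0)
  5P = (11, 1)
  6P = (14, 2)
Match found at i = 6.

k = 6


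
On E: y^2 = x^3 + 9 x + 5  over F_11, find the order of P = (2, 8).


Compute successive multiples of P until we hit O:
  1P = (2, 8)
  2P = (0, 7)
  3P = (1, 9)
  4P = (9, 10)
  5P = (3, 9)
  6P = (7, 9)
  7P = (6, 0)
  8P = (7, 2)
  ... (continuing to 14P)
  14P = O

ord(P) = 14


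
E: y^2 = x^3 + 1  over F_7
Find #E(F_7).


For each x in F_7, count y with y^2 = x^3 + 0 x + 1 mod 7:
  x = 0: RHS = 1, y in [1, 6]  -> 2 point(s)
  x = 1: RHS = 2, y in [3, 4]  -> 2 point(s)
  x = 2: RHS = 2, y in [3, 4]  -> 2 point(s)
  x = 3: RHS = 0, y in [0]  -> 1 point(s)
  x = 4: RHS = 2, y in [3, 4]  -> 2 point(s)
  x = 5: RHS = 0, y in [0]  -> 1 point(s)
  x = 6: RHS = 0, y in [0]  -> 1 point(s)
Affine points: 11. Add the point at infinity: total = 12.

#E(F_7) = 12


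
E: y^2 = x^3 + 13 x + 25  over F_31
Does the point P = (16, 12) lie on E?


Check whether y^2 = x^3 + 13 x + 25 (mod 31) for (x, y) = (16, 12).
LHS: y^2 = 12^2 mod 31 = 20
RHS: x^3 + 13 x + 25 = 16^3 + 13*16 + 25 mod 31 = 20
LHS = RHS

Yes, on the curve


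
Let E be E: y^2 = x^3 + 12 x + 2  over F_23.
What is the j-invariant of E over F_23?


Delta = -16(4 a^3 + 27 b^2) mod 23 = 12
-1728 * (4 a)^3 = -1728 * (4*12)^3 mod 23 = 22
j = 22 * 12^(-1) mod 23 = 21

j = 21 (mod 23)


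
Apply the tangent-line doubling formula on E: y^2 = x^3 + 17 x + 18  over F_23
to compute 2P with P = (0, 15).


Doubling: s = (3 x1^2 + a) / (2 y1)
s = (3*0^2 + 17) / (2*15) mod 23 = 9
x3 = s^2 - 2 x1 mod 23 = 9^2 - 2*0 = 12
y3 = s (x1 - x3) - y1 mod 23 = 9 * (0 - 12) - 15 = 15

2P = (12, 15)


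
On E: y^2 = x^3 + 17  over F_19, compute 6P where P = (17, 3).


k = 6 = 110_2 (binary, LSB first: 011)
Double-and-add from P = (17, 3):
  bit 0 = 0: acc unchanged = O
  bit 1 = 1: acc = O + (8, 15) = (8, 15)
  bit 2 = 1: acc = (8, 15) + (9, 9) = (0, 13)

6P = (0, 13)


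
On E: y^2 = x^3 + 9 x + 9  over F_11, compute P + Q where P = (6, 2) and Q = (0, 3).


P != Q, so use the chord formula.
s = (y2 - y1) / (x2 - x1) = (1) / (5) mod 11 = 9
x3 = s^2 - x1 - x2 mod 11 = 9^2 - 6 - 0 = 9
y3 = s (x1 - x3) - y1 mod 11 = 9 * (6 - 9) - 2 = 4

P + Q = (9, 4)


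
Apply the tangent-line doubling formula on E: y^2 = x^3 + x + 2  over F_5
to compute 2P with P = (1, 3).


Doubling: s = (3 x1^2 + a) / (2 y1)
s = (3*1^2 + 1) / (2*3) mod 5 = 4
x3 = s^2 - 2 x1 mod 5 = 4^2 - 2*1 = 4
y3 = s (x1 - x3) - y1 mod 5 = 4 * (1 - 4) - 3 = 0

2P = (4, 0)


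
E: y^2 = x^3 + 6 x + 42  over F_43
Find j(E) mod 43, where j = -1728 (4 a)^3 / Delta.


Delta = -16(4 a^3 + 27 b^2) mod 43 = 20
-1728 * (4 a)^3 = -1728 * (4*6)^3 mod 43 = 4
j = 4 * 20^(-1) mod 43 = 26

j = 26 (mod 43)


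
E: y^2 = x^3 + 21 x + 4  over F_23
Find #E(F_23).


For each x in F_23, count y with y^2 = x^3 + 21 x + 4 mod 23:
  x = 0: RHS = 4, y in [2, 21]  -> 2 point(s)
  x = 1: RHS = 3, y in [7, 16]  -> 2 point(s)
  x = 2: RHS = 8, y in [10, 13]  -> 2 point(s)
  x = 3: RHS = 2, y in [5, 18]  -> 2 point(s)
  x = 5: RHS = 4, y in [2, 21]  -> 2 point(s)
  x = 6: RHS = 1, y in [1, 22]  -> 2 point(s)
  x = 9: RHS = 2, y in [5, 18]  -> 2 point(s)
  x = 10: RHS = 18, y in [8, 15]  -> 2 point(s)
  x = 11: RHS = 2, y in [5, 18]  -> 2 point(s)
  x = 12: RHS = 6, y in [11, 12]  -> 2 point(s)
  x = 13: RHS = 13, y in [6, 17]  -> 2 point(s)
  x = 14: RHS = 6, y in [11, 12]  -> 2 point(s)
  x = 18: RHS = 4, y in [2, 21]  -> 2 point(s)
  x = 20: RHS = 6, y in [11, 12]  -> 2 point(s)
  x = 21: RHS = 0, y in [0]  -> 1 point(s)
Affine points: 29. Add the point at infinity: total = 30.

#E(F_23) = 30


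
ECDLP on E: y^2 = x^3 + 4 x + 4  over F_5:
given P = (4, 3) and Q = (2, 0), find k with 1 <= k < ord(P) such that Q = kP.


Enumerate multiples of P until we hit Q = (2, 0):
  1P = (4, 3)
  2P = (1, 3)
  3P = (0, 2)
  4P = (2, 0)
Match found at i = 4.

k = 4


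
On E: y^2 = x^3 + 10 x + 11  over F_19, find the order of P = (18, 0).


Compute successive multiples of P until we hit O:
  1P = (18, 0)
  2P = O

ord(P) = 2


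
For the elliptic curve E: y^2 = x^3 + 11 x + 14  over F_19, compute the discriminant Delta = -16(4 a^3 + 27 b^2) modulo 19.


4 a^3 + 27 b^2 = 4*11^3 + 27*14^2 = 5324 + 5292 = 10616
Delta = -16 * (10616) = -169856
Delta mod 19 = 4

Delta = 4 (mod 19)


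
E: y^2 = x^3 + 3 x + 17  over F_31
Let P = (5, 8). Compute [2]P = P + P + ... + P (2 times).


k = 2 = 10_2 (binary, LSB first: 01)
Double-and-add from P = (5, 8):
  bit 0 = 0: acc unchanged = O
  bit 1 = 1: acc = O + (22, 6) = (22, 6)

2P = (22, 6)


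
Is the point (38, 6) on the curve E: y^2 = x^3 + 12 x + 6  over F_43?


Check whether y^2 = x^3 + 12 x + 6 (mod 43) for (x, y) = (38, 6).
LHS: y^2 = 6^2 mod 43 = 36
RHS: x^3 + 12 x + 6 = 38^3 + 12*38 + 6 mod 43 = 36
LHS = RHS

Yes, on the curve


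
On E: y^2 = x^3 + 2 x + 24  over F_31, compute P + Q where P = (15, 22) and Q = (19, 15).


P != Q, so use the chord formula.
s = (y2 - y1) / (x2 - x1) = (24) / (4) mod 31 = 6
x3 = s^2 - x1 - x2 mod 31 = 6^2 - 15 - 19 = 2
y3 = s (x1 - x3) - y1 mod 31 = 6 * (15 - 2) - 22 = 25

P + Q = (2, 25)


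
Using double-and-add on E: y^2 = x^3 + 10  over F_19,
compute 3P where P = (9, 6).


k = 3 = 11_2 (binary, LSB first: 11)
Double-and-add from P = (9, 6):
  bit 0 = 1: acc = O + (9, 6) = (9, 6)
  bit 1 = 1: acc = (9, 6) + (18, 16) = (12, 16)

3P = (12, 16)


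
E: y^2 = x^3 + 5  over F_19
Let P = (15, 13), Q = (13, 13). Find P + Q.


P != Q, so use the chord formula.
s = (y2 - y1) / (x2 - x1) = (0) / (17) mod 19 = 0
x3 = s^2 - x1 - x2 mod 19 = 0^2 - 15 - 13 = 10
y3 = s (x1 - x3) - y1 mod 19 = 0 * (15 - 10) - 13 = 6

P + Q = (10, 6)


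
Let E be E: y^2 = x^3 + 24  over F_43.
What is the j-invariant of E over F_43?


Delta = -16(4 a^3 + 27 b^2) mod 43 = 9
-1728 * (4 a)^3 = -1728 * (4*0)^3 mod 43 = 0
j = 0 * 9^(-1) mod 43 = 0

j = 0 (mod 43)


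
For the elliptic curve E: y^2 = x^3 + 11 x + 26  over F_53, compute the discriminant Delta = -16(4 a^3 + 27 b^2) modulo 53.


4 a^3 + 27 b^2 = 4*11^3 + 27*26^2 = 5324 + 18252 = 23576
Delta = -16 * (23576) = -377216
Delta mod 53 = 38

Delta = 38 (mod 53)


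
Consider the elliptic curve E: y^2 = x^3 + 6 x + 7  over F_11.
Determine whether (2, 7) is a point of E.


Check whether y^2 = x^3 + 6 x + 7 (mod 11) for (x, y) = (2, 7).
LHS: y^2 = 7^2 mod 11 = 5
RHS: x^3 + 6 x + 7 = 2^3 + 6*2 + 7 mod 11 = 5
LHS = RHS

Yes, on the curve


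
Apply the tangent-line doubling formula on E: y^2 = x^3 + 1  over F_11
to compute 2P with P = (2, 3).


Doubling: s = (3 x1^2 + a) / (2 y1)
s = (3*2^2 + 0) / (2*3) mod 11 = 2
x3 = s^2 - 2 x1 mod 11 = 2^2 - 2*2 = 0
y3 = s (x1 - x3) - y1 mod 11 = 2 * (2 - 0) - 3 = 1

2P = (0, 1)


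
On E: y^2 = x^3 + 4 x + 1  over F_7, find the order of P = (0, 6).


Compute successive multiples of P until we hit O:
  1P = (0, 6)
  2P = (4, 2)
  3P = (4, 5)
  4P = (0, 1)
  5P = O

ord(P) = 5


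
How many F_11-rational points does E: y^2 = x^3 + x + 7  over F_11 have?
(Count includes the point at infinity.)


For each x in F_11, count y with y^2 = x^3 + 1 x + 7 mod 11:
  x = 1: RHS = 9, y in [3, 8]  -> 2 point(s)
  x = 3: RHS = 4, y in [2, 9]  -> 2 point(s)
  x = 4: RHS = 9, y in [3, 8]  -> 2 point(s)
  x = 5: RHS = 5, y in [4, 7]  -> 2 point(s)
  x = 6: RHS = 9, y in [3, 8]  -> 2 point(s)
  x = 7: RHS = 5, y in [4, 7]  -> 2 point(s)
  x = 10: RHS = 5, y in [4, 7]  -> 2 point(s)
Affine points: 14. Add the point at infinity: total = 15.

#E(F_11) = 15


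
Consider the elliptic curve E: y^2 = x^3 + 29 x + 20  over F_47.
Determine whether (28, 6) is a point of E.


Check whether y^2 = x^3 + 29 x + 20 (mod 47) for (x, y) = (28, 6).
LHS: y^2 = 6^2 mod 47 = 36
RHS: x^3 + 29 x + 20 = 28^3 + 29*28 + 20 mod 47 = 36
LHS = RHS

Yes, on the curve


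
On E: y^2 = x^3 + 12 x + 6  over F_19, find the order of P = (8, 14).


Compute successive multiples of P until we hit O:
  1P = (8, 14)
  2P = (8, 5)
  3P = O

ord(P) = 3


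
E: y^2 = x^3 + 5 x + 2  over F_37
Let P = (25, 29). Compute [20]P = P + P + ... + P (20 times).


k = 20 = 10100_2 (binary, LSB first: 00101)
Double-and-add from P = (25, 29):
  bit 0 = 0: acc unchanged = O
  bit 1 = 0: acc unchanged = O
  bit 2 = 1: acc = O + (7, 11) = (7, 11)
  bit 3 = 0: acc unchanged = (7, 11)
  bit 4 = 1: acc = (7, 11) + (16, 16) = (7, 26)

20P = (7, 26)


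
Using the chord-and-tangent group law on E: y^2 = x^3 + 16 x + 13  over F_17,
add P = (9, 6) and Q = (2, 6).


P != Q, so use the chord formula.
s = (y2 - y1) / (x2 - x1) = (0) / (10) mod 17 = 0
x3 = s^2 - x1 - x2 mod 17 = 0^2 - 9 - 2 = 6
y3 = s (x1 - x3) - y1 mod 17 = 0 * (9 - 6) - 6 = 11

P + Q = (6, 11)


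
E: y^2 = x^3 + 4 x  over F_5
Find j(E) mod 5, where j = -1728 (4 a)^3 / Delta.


Delta = -16(4 a^3 + 27 b^2) mod 5 = 4
-1728 * (4 a)^3 = -1728 * (4*4)^3 mod 5 = 2
j = 2 * 4^(-1) mod 5 = 3

j = 3 (mod 5)


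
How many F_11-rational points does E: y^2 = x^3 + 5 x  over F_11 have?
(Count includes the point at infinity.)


For each x in F_11, count y with y^2 = x^3 + 5 x + 0 mod 11:
  x = 0: RHS = 0, y in [0]  -> 1 point(s)
  x = 3: RHS = 9, y in [3, 8]  -> 2 point(s)
  x = 6: RHS = 4, y in [2, 9]  -> 2 point(s)
  x = 7: RHS = 4, y in [2, 9]  -> 2 point(s)
  x = 9: RHS = 4, y in [2, 9]  -> 2 point(s)
  x = 10: RHS = 5, y in [4, 7]  -> 2 point(s)
Affine points: 11. Add the point at infinity: total = 12.

#E(F_11) = 12


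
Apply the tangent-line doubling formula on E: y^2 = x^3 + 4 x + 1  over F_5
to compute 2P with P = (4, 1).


Doubling: s = (3 x1^2 + a) / (2 y1)
s = (3*4^2 + 4) / (2*1) mod 5 = 1
x3 = s^2 - 2 x1 mod 5 = 1^2 - 2*4 = 3
y3 = s (x1 - x3) - y1 mod 5 = 1 * (4 - 3) - 1 = 0

2P = (3, 0)


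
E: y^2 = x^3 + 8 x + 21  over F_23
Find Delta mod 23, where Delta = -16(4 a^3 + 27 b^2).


4 a^3 + 27 b^2 = 4*8^3 + 27*21^2 = 2048 + 11907 = 13955
Delta = -16 * (13955) = -223280
Delta mod 23 = 4

Delta = 4 (mod 23)


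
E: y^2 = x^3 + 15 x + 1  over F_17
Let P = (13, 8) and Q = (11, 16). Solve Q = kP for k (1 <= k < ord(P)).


Enumerate multiples of P until we hit Q = (11, 16):
  1P = (13, 8)
  2P = (16, 11)
  3P = (6, 16)
  4P = (0, 16)
  5P = (8, 2)
  6P = (9, 7)
  7P = (11, 1)
  8P = (1, 0)
  9P = (11, 16)
Match found at i = 9.

k = 9


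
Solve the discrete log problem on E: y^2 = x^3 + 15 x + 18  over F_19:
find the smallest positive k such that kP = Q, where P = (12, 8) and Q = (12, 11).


Enumerate multiples of P until we hit Q = (12, 11):
  1P = (12, 8)
  2P = (4, 16)
  3P = (4, 3)
  4P = (12, 11)
Match found at i = 4.

k = 4


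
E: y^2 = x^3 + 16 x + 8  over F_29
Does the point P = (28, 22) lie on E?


Check whether y^2 = x^3 + 16 x + 8 (mod 29) for (x, y) = (28, 22).
LHS: y^2 = 22^2 mod 29 = 20
RHS: x^3 + 16 x + 8 = 28^3 + 16*28 + 8 mod 29 = 20
LHS = RHS

Yes, on the curve


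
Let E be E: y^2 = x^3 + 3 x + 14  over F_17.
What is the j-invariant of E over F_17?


Delta = -16(4 a^3 + 27 b^2) mod 17 = 11
-1728 * (4 a)^3 = -1728 * (4*3)^3 mod 17 = 15
j = 15 * 11^(-1) mod 17 = 6

j = 6 (mod 17)


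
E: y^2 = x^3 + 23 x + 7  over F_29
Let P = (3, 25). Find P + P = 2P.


Doubling: s = (3 x1^2 + a) / (2 y1)
s = (3*3^2 + 23) / (2*25) mod 29 = 1
x3 = s^2 - 2 x1 mod 29 = 1^2 - 2*3 = 24
y3 = s (x1 - x3) - y1 mod 29 = 1 * (3 - 24) - 25 = 12

2P = (24, 12)


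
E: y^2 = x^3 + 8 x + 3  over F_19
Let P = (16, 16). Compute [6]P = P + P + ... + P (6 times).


k = 6 = 110_2 (binary, LSB first: 011)
Double-and-add from P = (16, 16):
  bit 0 = 0: acc unchanged = O
  bit 1 = 1: acc = O + (11, 15) = (11, 15)
  bit 2 = 1: acc = (11, 15) + (14, 3) = (10, 0)

6P = (10, 0)


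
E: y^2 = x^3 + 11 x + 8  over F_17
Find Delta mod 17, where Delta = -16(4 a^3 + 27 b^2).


4 a^3 + 27 b^2 = 4*11^3 + 27*8^2 = 5324 + 1728 = 7052
Delta = -16 * (7052) = -112832
Delta mod 17 = 14

Delta = 14 (mod 17)


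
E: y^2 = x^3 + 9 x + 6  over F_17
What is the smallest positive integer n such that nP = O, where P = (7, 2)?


Compute successive multiples of P until we hit O:
  1P = (7, 2)
  2P = (11, 12)
  3P = (1, 13)
  4P = (10, 12)
  5P = (13, 12)
  6P = (13, 5)
  7P = (10, 5)
  8P = (1, 4)
  ... (continuing to 11P)
  11P = O

ord(P) = 11


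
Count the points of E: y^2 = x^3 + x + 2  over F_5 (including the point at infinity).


For each x in F_5, count y with y^2 = x^3 + 1 x + 2 mod 5:
  x = 1: RHS = 4, y in [2, 3]  -> 2 point(s)
  x = 4: RHS = 0, y in [0]  -> 1 point(s)
Affine points: 3. Add the point at infinity: total = 4.

#E(F_5) = 4


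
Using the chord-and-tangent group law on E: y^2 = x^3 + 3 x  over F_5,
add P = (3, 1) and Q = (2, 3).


P != Q, so use the chord formula.
s = (y2 - y1) / (x2 - x1) = (2) / (4) mod 5 = 3
x3 = s^2 - x1 - x2 mod 5 = 3^2 - 3 - 2 = 4
y3 = s (x1 - x3) - y1 mod 5 = 3 * (3 - 4) - 1 = 1

P + Q = (4, 1)


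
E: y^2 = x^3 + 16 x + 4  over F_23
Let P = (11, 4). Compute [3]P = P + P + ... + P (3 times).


k = 3 = 11_2 (binary, LSB first: 11)
Double-and-add from P = (11, 4):
  bit 0 = 1: acc = O + (11, 4) = (11, 4)
  bit 1 = 1: acc = (11, 4) + (9, 16) = (16, 3)

3P = (16, 3)


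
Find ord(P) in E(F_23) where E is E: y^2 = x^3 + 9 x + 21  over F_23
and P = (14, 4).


Compute successive multiples of P until we hit O:
  1P = (14, 4)
  2P = (4, 12)
  3P = (13, 9)
  4P = (21, 8)
  5P = (1, 10)
  6P = (1, 13)
  7P = (21, 15)
  8P = (13, 14)
  ... (continuing to 11P)
  11P = O

ord(P) = 11


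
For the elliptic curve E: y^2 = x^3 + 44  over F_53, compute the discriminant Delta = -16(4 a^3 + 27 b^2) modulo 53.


4 a^3 + 27 b^2 = 4*0^3 + 27*44^2 = 0 + 52272 = 52272
Delta = -16 * (52272) = -836352
Delta mod 53 = 41

Delta = 41 (mod 53)


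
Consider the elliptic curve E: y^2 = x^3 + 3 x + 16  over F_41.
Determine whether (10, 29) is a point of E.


Check whether y^2 = x^3 + 3 x + 16 (mod 41) for (x, y) = (10, 29).
LHS: y^2 = 29^2 mod 41 = 21
RHS: x^3 + 3 x + 16 = 10^3 + 3*10 + 16 mod 41 = 21
LHS = RHS

Yes, on the curve


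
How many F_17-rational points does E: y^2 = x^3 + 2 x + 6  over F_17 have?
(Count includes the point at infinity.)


For each x in F_17, count y with y^2 = x^3 + 2 x + 6 mod 17:
  x = 1: RHS = 9, y in [3, 14]  -> 2 point(s)
  x = 2: RHS = 1, y in [1, 16]  -> 2 point(s)
  x = 6: RHS = 13, y in [8, 9]  -> 2 point(s)
  x = 11: RHS = 16, y in [4, 13]  -> 2 point(s)
  x = 13: RHS = 2, y in [6, 11]  -> 2 point(s)
Affine points: 10. Add the point at infinity: total = 11.

#E(F_17) = 11


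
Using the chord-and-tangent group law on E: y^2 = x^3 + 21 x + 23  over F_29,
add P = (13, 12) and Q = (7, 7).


P != Q, so use the chord formula.
s = (y2 - y1) / (x2 - x1) = (24) / (23) mod 29 = 25
x3 = s^2 - x1 - x2 mod 29 = 25^2 - 13 - 7 = 25
y3 = s (x1 - x3) - y1 mod 29 = 25 * (13 - 25) - 12 = 7

P + Q = (25, 7)


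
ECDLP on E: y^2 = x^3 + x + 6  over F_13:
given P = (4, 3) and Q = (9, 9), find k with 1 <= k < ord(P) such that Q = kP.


Enumerate multiples of P until we hit Q = (9, 9):
  1P = (4, 3)
  2P = (2, 9)
  3P = (3, 7)
  4P = (9, 4)
  5P = (12, 11)
  6P = (11, 3)
  7P = (11, 10)
  8P = (12, 2)
  9P = (9, 9)
Match found at i = 9.

k = 9


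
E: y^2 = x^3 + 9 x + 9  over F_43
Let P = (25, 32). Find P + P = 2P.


Doubling: s = (3 x1^2 + a) / (2 y1)
s = (3*25^2 + 9) / (2*32) mod 43 = 16
x3 = s^2 - 2 x1 mod 43 = 16^2 - 2*25 = 34
y3 = s (x1 - x3) - y1 mod 43 = 16 * (25 - 34) - 32 = 39

2P = (34, 39)


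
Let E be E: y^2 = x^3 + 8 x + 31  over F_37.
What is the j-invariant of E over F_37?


Delta = -16(4 a^3 + 27 b^2) mod 37 = 2
-1728 * (4 a)^3 = -1728 * (4*8)^3 mod 37 = 31
j = 31 * 2^(-1) mod 37 = 34

j = 34 (mod 37)


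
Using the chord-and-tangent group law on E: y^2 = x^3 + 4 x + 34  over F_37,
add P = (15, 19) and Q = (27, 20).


P != Q, so use the chord formula.
s = (y2 - y1) / (x2 - x1) = (1) / (12) mod 37 = 34
x3 = s^2 - x1 - x2 mod 37 = 34^2 - 15 - 27 = 4
y3 = s (x1 - x3) - y1 mod 37 = 34 * (15 - 4) - 19 = 22

P + Q = (4, 22)


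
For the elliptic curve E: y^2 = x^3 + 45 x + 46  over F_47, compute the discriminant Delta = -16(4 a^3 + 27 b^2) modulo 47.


4 a^3 + 27 b^2 = 4*45^3 + 27*46^2 = 364500 + 57132 = 421632
Delta = -16 * (421632) = -6746112
Delta mod 47 = 33

Delta = 33 (mod 47)


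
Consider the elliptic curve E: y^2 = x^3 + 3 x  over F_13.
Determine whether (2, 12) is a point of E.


Check whether y^2 = x^3 + 3 x + 0 (mod 13) for (x, y) = (2, 12).
LHS: y^2 = 12^2 mod 13 = 1
RHS: x^3 + 3 x + 0 = 2^3 + 3*2 + 0 mod 13 = 1
LHS = RHS

Yes, on the curve


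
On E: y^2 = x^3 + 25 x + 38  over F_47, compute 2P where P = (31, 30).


Doubling: s = (3 x1^2 + a) / (2 y1)
s = (3*31^2 + 25) / (2*30) mod 47 = 14
x3 = s^2 - 2 x1 mod 47 = 14^2 - 2*31 = 40
y3 = s (x1 - x3) - y1 mod 47 = 14 * (31 - 40) - 30 = 32

2P = (40, 32)


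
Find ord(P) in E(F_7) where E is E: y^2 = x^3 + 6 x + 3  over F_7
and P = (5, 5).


Compute successive multiples of P until we hit O:
  1P = (5, 5)
  2P = (5, 2)
  3P = O

ord(P) = 3


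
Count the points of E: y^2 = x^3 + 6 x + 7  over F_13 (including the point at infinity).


For each x in F_13, count y with y^2 = x^3 + 6 x + 7 mod 13:
  x = 1: RHS = 1, y in [1, 12]  -> 2 point(s)
  x = 2: RHS = 1, y in [1, 12]  -> 2 point(s)
  x = 3: RHS = 0, y in [0]  -> 1 point(s)
  x = 4: RHS = 4, y in [2, 11]  -> 2 point(s)
  x = 6: RHS = 12, y in [5, 8]  -> 2 point(s)
  x = 9: RHS = 10, y in [6, 7]  -> 2 point(s)
  x = 10: RHS = 1, y in [1, 12]  -> 2 point(s)
  x = 11: RHS = 0, y in [0]  -> 1 point(s)
  x = 12: RHS = 0, y in [0]  -> 1 point(s)
Affine points: 15. Add the point at infinity: total = 16.

#E(F_13) = 16


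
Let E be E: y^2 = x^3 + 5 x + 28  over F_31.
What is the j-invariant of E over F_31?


Delta = -16(4 a^3 + 27 b^2) mod 31 = 16
-1728 * (4 a)^3 = -1728 * (4*5)^3 mod 31 = 16
j = 16 * 16^(-1) mod 31 = 1

j = 1 (mod 31)


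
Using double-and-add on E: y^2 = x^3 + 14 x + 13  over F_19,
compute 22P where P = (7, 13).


k = 22 = 10110_2 (binary, LSB first: 01101)
Double-and-add from P = (7, 13):
  bit 0 = 0: acc unchanged = O
  bit 1 = 1: acc = O + (2, 7) = (2, 7)
  bit 2 = 1: acc = (2, 7) + (1, 3) = (13, 6)
  bit 3 = 0: acc unchanged = (13, 6)
  bit 4 = 1: acc = (13, 6) + (15, 11) = (2, 12)

22P = (2, 12)


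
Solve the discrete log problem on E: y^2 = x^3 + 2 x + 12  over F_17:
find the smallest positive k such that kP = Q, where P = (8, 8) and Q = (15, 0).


Enumerate multiples of P until we hit Q = (15, 0):
  1P = (8, 8)
  2P = (16, 14)
  3P = (1, 10)
  4P = (6, 6)
  5P = (4, 13)
  6P = (14, 8)
  7P = (12, 9)
  8P = (13, 12)
  9P = (15, 0)
Match found at i = 9.

k = 9


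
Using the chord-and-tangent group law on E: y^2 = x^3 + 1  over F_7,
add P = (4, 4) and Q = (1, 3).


P != Q, so use the chord formula.
s = (y2 - y1) / (x2 - x1) = (6) / (4) mod 7 = 5
x3 = s^2 - x1 - x2 mod 7 = 5^2 - 4 - 1 = 6
y3 = s (x1 - x3) - y1 mod 7 = 5 * (4 - 6) - 4 = 0

P + Q = (6, 0)


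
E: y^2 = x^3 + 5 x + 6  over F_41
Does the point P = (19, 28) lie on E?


Check whether y^2 = x^3 + 5 x + 6 (mod 41) for (x, y) = (19, 28).
LHS: y^2 = 28^2 mod 41 = 5
RHS: x^3 + 5 x + 6 = 19^3 + 5*19 + 6 mod 41 = 31
LHS != RHS

No, not on the curve


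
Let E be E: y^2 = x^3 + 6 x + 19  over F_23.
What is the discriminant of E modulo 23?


4 a^3 + 27 b^2 = 4*6^3 + 27*19^2 = 864 + 9747 = 10611
Delta = -16 * (10611) = -169776
Delta mod 23 = 10

Delta = 10 (mod 23)


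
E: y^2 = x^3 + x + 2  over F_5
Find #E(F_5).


For each x in F_5, count y with y^2 = x^3 + 1 x + 2 mod 5:
  x = 1: RHS = 4, y in [2, 3]  -> 2 point(s)
  x = 4: RHS = 0, y in [0]  -> 1 point(s)
Affine points: 3. Add the point at infinity: total = 4.

#E(F_5) = 4


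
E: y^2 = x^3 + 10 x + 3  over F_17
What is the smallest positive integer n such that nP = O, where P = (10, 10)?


Compute successive multiples of P until we hit O:
  1P = (10, 10)
  2P = (12, 10)
  3P = (12, 7)
  4P = (10, 7)
  5P = O

ord(P) = 5


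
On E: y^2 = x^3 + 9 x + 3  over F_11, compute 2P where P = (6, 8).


Doubling: s = (3 x1^2 + a) / (2 y1)
s = (3*6^2 + 9) / (2*8) mod 11 = 8
x3 = s^2 - 2 x1 mod 11 = 8^2 - 2*6 = 8
y3 = s (x1 - x3) - y1 mod 11 = 8 * (6 - 8) - 8 = 9

2P = (8, 9)


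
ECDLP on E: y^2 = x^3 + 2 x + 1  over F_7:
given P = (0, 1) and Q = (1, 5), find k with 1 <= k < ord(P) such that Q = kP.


Enumerate multiples of P until we hit Q = (1, 5):
  1P = (0, 1)
  2P = (1, 5)
Match found at i = 2.

k = 2


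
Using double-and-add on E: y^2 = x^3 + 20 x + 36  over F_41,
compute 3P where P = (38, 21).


k = 3 = 11_2 (binary, LSB first: 11)
Double-and-add from P = (38, 21):
  bit 0 = 1: acc = O + (38, 21) = (38, 21)
  bit 1 = 1: acc = (38, 21) + (1, 37) = (18, 18)

3P = (18, 18)


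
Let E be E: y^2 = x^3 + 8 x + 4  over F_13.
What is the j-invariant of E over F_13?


Delta = -16(4 a^3 + 27 b^2) mod 13 = 9
-1728 * (4 a)^3 = -1728 * (4*8)^3 mod 13 = 8
j = 8 * 9^(-1) mod 13 = 11

j = 11 (mod 13)


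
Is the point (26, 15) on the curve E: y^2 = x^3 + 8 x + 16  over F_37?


Check whether y^2 = x^3 + 8 x + 16 (mod 37) for (x, y) = (26, 15).
LHS: y^2 = 15^2 mod 37 = 3
RHS: x^3 + 8 x + 16 = 26^3 + 8*26 + 16 mod 37 = 3
LHS = RHS

Yes, on the curve


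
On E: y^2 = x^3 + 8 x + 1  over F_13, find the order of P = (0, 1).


Compute successive multiples of P until we hit O:
  1P = (0, 1)
  2P = (3, 0)
  3P = (0, 12)
  4P = O

ord(P) = 4


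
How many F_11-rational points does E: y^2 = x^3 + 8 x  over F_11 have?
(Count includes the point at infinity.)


For each x in F_11, count y with y^2 = x^3 + 8 x + 0 mod 11:
  x = 0: RHS = 0, y in [0]  -> 1 point(s)
  x = 1: RHS = 9, y in [3, 8]  -> 2 point(s)
  x = 5: RHS = 0, y in [0]  -> 1 point(s)
  x = 6: RHS = 0, y in [0]  -> 1 point(s)
  x = 7: RHS = 3, y in [5, 6]  -> 2 point(s)
  x = 8: RHS = 4, y in [2, 9]  -> 2 point(s)
  x = 9: RHS = 9, y in [3, 8]  -> 2 point(s)
Affine points: 11. Add the point at infinity: total = 12.

#E(F_11) = 12


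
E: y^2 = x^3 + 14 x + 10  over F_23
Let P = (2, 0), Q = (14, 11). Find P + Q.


P != Q, so use the chord formula.
s = (y2 - y1) / (x2 - x1) = (11) / (12) mod 23 = 22
x3 = s^2 - x1 - x2 mod 23 = 22^2 - 2 - 14 = 8
y3 = s (x1 - x3) - y1 mod 23 = 22 * (2 - 8) - 0 = 6

P + Q = (8, 6)


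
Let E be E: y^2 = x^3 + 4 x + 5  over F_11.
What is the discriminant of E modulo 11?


4 a^3 + 27 b^2 = 4*4^3 + 27*5^2 = 256 + 675 = 931
Delta = -16 * (931) = -14896
Delta mod 11 = 9

Delta = 9 (mod 11)


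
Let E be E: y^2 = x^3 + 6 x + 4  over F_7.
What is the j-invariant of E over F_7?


Delta = -16(4 a^3 + 27 b^2) mod 7 = 5
-1728 * (4 a)^3 = -1728 * (4*6)^3 mod 7 = 6
j = 6 * 5^(-1) mod 7 = 4

j = 4 (mod 7)


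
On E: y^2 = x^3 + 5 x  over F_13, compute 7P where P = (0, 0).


k = 7 = 111_2 (binary, LSB first: 111)
Double-and-add from P = (0, 0):
  bit 0 = 1: acc = O + (0, 0) = (0, 0)
  bit 1 = 1: acc = (0, 0) + O = (0, 0)
  bit 2 = 1: acc = (0, 0) + O = (0, 0)

7P = (0, 0)


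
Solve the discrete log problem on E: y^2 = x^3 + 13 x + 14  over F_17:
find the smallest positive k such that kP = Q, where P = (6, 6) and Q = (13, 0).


Enumerate multiples of P until we hit Q = (13, 0):
  1P = (6, 6)
  2P = (14, 4)
  3P = (13, 0)
Match found at i = 3.

k = 3


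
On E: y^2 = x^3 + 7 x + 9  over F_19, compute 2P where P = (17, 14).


Doubling: s = (3 x1^2 + a) / (2 y1)
s = (3*17^2 + 7) / (2*14) mod 19 = 0
x3 = s^2 - 2 x1 mod 19 = 0^2 - 2*17 = 4
y3 = s (x1 - x3) - y1 mod 19 = 0 * (17 - 4) - 14 = 5

2P = (4, 5)


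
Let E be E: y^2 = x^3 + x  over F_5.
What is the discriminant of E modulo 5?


4 a^3 + 27 b^2 = 4*1^3 + 27*0^2 = 4 + 0 = 4
Delta = -16 * (4) = -64
Delta mod 5 = 1

Delta = 1 (mod 5)


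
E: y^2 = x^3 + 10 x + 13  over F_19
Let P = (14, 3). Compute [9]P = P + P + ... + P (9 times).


k = 9 = 1001_2 (binary, LSB first: 1001)
Double-and-add from P = (14, 3):
  bit 0 = 1: acc = O + (14, 3) = (14, 3)
  bit 1 = 0: acc unchanged = (14, 3)
  bit 2 = 0: acc unchanged = (14, 3)
  bit 3 = 1: acc = (14, 3) + (15, 17) = (15, 2)

9P = (15, 2)


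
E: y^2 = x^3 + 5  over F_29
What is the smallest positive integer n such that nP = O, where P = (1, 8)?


Compute successive multiples of P until we hit O:
  1P = (1, 8)
  2P = (2, 19)
  3P = (2, 10)
  4P = (1, 21)
  5P = O

ord(P) = 5


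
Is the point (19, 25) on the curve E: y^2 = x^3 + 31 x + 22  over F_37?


Check whether y^2 = x^3 + 31 x + 22 (mod 37) for (x, y) = (19, 25).
LHS: y^2 = 25^2 mod 37 = 33
RHS: x^3 + 31 x + 22 = 19^3 + 31*19 + 22 mod 37 = 33
LHS = RHS

Yes, on the curve


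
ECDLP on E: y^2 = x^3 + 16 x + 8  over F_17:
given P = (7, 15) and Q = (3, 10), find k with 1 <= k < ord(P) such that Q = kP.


Enumerate multiples of P until we hit Q = (3, 10):
  1P = (7, 15)
  2P = (5, 14)
  3P = (1, 5)
  4P = (8, 6)
  5P = (15, 6)
  6P = (13, 13)
  7P = (16, 5)
  8P = (3, 7)
  9P = (11, 11)
  10P = (0, 12)
  11P = (14, 16)
  12P = (4, 0)
  13P = (14, 1)
  14P = (0, 5)
  15P = (11, 6)
  16P = (3, 10)
Match found at i = 16.

k = 16


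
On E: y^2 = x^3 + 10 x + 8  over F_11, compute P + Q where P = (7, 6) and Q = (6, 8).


P != Q, so use the chord formula.
s = (y2 - y1) / (x2 - x1) = (2) / (10) mod 11 = 9
x3 = s^2 - x1 - x2 mod 11 = 9^2 - 7 - 6 = 2
y3 = s (x1 - x3) - y1 mod 11 = 9 * (7 - 2) - 6 = 6

P + Q = (2, 6)


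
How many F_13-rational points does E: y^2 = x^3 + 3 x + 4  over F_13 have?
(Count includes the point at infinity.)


For each x in F_13, count y with y^2 = x^3 + 3 x + 4 mod 13:
  x = 0: RHS = 4, y in [2, 11]  -> 2 point(s)
  x = 3: RHS = 1, y in [1, 12]  -> 2 point(s)
  x = 5: RHS = 1, y in [1, 12]  -> 2 point(s)
  x = 6: RHS = 4, y in [2, 11]  -> 2 point(s)
  x = 7: RHS = 4, y in [2, 11]  -> 2 point(s)
  x = 11: RHS = 3, y in [4, 9]  -> 2 point(s)
  x = 12: RHS = 0, y in [0]  -> 1 point(s)
Affine points: 13. Add the point at infinity: total = 14.

#E(F_13) = 14


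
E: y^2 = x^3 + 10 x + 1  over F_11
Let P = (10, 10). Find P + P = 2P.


Doubling: s = (3 x1^2 + a) / (2 y1)
s = (3*10^2 + 10) / (2*10) mod 11 = 10
x3 = s^2 - 2 x1 mod 11 = 10^2 - 2*10 = 3
y3 = s (x1 - x3) - y1 mod 11 = 10 * (10 - 3) - 10 = 5

2P = (3, 5)


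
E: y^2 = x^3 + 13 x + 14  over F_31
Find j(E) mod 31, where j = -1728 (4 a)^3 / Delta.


Delta = -16(4 a^3 + 27 b^2) mod 31 = 28
-1728 * (4 a)^3 = -1728 * (4*13)^3 mod 31 = 29
j = 29 * 28^(-1) mod 31 = 11

j = 11 (mod 31)


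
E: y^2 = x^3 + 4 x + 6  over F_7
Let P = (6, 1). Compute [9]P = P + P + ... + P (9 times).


k = 9 = 1001_2 (binary, LSB first: 1001)
Double-and-add from P = (6, 1):
  bit 0 = 1: acc = O + (6, 1) = (6, 1)
  bit 1 = 0: acc unchanged = (6, 1)
  bit 2 = 0: acc unchanged = (6, 1)
  bit 3 = 1: acc = (6, 1) + (1, 2) = (2, 1)

9P = (2, 1)


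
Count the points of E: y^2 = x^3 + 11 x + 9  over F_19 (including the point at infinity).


For each x in F_19, count y with y^2 = x^3 + 11 x + 9 mod 19:
  x = 0: RHS = 9, y in [3, 16]  -> 2 point(s)
  x = 2: RHS = 1, y in [1, 18]  -> 2 point(s)
  x = 6: RHS = 6, y in [5, 14]  -> 2 point(s)
  x = 7: RHS = 11, y in [7, 12]  -> 2 point(s)
  x = 8: RHS = 1, y in [1, 18]  -> 2 point(s)
  x = 9: RHS = 1, y in [1, 18]  -> 2 point(s)
  x = 10: RHS = 17, y in [6, 13]  -> 2 point(s)
  x = 11: RHS = 17, y in [6, 13]  -> 2 point(s)
  x = 12: RHS = 7, y in [8, 11]  -> 2 point(s)
  x = 14: RHS = 0, y in [0]  -> 1 point(s)
  x = 16: RHS = 6, y in [5, 14]  -> 2 point(s)
  x = 17: RHS = 17, y in [6, 13]  -> 2 point(s)
  x = 18: RHS = 16, y in [4, 15]  -> 2 point(s)
Affine points: 25. Add the point at infinity: total = 26.

#E(F_19) = 26


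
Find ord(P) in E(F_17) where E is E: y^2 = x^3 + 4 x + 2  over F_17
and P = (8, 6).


Compute successive multiples of P until we hit O:
  1P = (8, 6)
  2P = (9, 6)
  3P = (0, 11)
  4P = (7, 4)
  5P = (6, 15)
  6P = (2, 1)
  7P = (11, 0)
  8P = (2, 16)
  ... (continuing to 14P)
  14P = O

ord(P) = 14


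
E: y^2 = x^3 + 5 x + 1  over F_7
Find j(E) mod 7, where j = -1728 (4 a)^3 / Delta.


Delta = -16(4 a^3 + 27 b^2) mod 7 = 3
-1728 * (4 a)^3 = -1728 * (4*5)^3 mod 7 = 6
j = 6 * 3^(-1) mod 7 = 2

j = 2 (mod 7)


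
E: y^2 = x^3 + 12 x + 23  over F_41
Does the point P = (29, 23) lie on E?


Check whether y^2 = x^3 + 12 x + 23 (mod 41) for (x, y) = (29, 23).
LHS: y^2 = 23^2 mod 41 = 37
RHS: x^3 + 12 x + 23 = 29^3 + 12*29 + 23 mod 41 = 37
LHS = RHS

Yes, on the curve


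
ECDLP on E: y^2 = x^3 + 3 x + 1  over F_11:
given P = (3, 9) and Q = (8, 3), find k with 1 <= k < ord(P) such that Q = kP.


Enumerate multiples of P until we hit Q = (8, 3):
  1P = (3, 9)
  2P = (9, 3)
  3P = (0, 10)
  4P = (2, 9)
  5P = (6, 2)
  6P = (5, 3)
  7P = (1, 7)
  8P = (8, 8)
  9P = (4, 0)
  10P = (8, 3)
Match found at i = 10.

k = 10


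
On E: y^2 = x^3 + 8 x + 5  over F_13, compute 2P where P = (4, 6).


Doubling: s = (3 x1^2 + a) / (2 y1)
s = (3*4^2 + 8) / (2*6) mod 13 = 9
x3 = s^2 - 2 x1 mod 13 = 9^2 - 2*4 = 8
y3 = s (x1 - x3) - y1 mod 13 = 9 * (4 - 8) - 6 = 10

2P = (8, 10)


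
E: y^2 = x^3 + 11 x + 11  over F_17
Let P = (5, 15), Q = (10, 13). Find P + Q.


P != Q, so use the chord formula.
s = (y2 - y1) / (x2 - x1) = (15) / (5) mod 17 = 3
x3 = s^2 - x1 - x2 mod 17 = 3^2 - 5 - 10 = 11
y3 = s (x1 - x3) - y1 mod 17 = 3 * (5 - 11) - 15 = 1

P + Q = (11, 1)


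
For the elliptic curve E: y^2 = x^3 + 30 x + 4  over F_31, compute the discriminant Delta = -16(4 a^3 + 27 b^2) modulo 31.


4 a^3 + 27 b^2 = 4*30^3 + 27*4^2 = 108000 + 432 = 108432
Delta = -16 * (108432) = -1734912
Delta mod 31 = 3

Delta = 3 (mod 31)


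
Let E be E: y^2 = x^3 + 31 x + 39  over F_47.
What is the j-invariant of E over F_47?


Delta = -16(4 a^3 + 27 b^2) mod 47 = 13
-1728 * (4 a)^3 = -1728 * (4*31)^3 mod 47 = 7
j = 7 * 13^(-1) mod 47 = 15

j = 15 (mod 47)


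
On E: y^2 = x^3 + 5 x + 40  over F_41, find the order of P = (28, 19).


Compute successive multiples of P until we hit O:
  1P = (28, 19)
  2P = (34, 21)
  3P = (11, 14)
  4P = (35, 32)
  5P = (35, 9)
  6P = (11, 27)
  7P = (34, 20)
  8P = (28, 22)
  ... (continuing to 9P)
  9P = O

ord(P) = 9


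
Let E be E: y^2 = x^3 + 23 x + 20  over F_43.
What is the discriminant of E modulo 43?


4 a^3 + 27 b^2 = 4*23^3 + 27*20^2 = 48668 + 10800 = 59468
Delta = -16 * (59468) = -951488
Delta mod 43 = 16

Delta = 16 (mod 43)


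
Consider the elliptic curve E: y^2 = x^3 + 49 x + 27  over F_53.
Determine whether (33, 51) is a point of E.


Check whether y^2 = x^3 + 49 x + 27 (mod 53) for (x, y) = (33, 51).
LHS: y^2 = 51^2 mod 53 = 4
RHS: x^3 + 49 x + 27 = 33^3 + 49*33 + 27 mod 53 = 4
LHS = RHS

Yes, on the curve


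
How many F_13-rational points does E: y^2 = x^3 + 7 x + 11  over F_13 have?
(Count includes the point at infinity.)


For each x in F_13, count y with y^2 = x^3 + 7 x + 11 mod 13:
  x = 4: RHS = 12, y in [5, 8]  -> 2 point(s)
  x = 6: RHS = 9, y in [3, 10]  -> 2 point(s)
  x = 7: RHS = 0, y in [0]  -> 1 point(s)
  x = 9: RHS = 10, y in [6, 7]  -> 2 point(s)
  x = 12: RHS = 3, y in [4, 9]  -> 2 point(s)
Affine points: 9. Add the point at infinity: total = 10.

#E(F_13) = 10


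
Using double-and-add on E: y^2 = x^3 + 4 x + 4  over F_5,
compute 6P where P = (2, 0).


k = 6 = 110_2 (binary, LSB first: 011)
Double-and-add from P = (2, 0):
  bit 0 = 0: acc unchanged = O
  bit 1 = 1: acc = O + O = O
  bit 2 = 1: acc = O + O = O

6P = O


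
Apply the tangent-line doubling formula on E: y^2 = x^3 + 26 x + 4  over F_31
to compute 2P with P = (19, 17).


Doubling: s = (3 x1^2 + a) / (2 y1)
s = (3*19^2 + 26) / (2*17) mod 31 = 8
x3 = s^2 - 2 x1 mod 31 = 8^2 - 2*19 = 26
y3 = s (x1 - x3) - y1 mod 31 = 8 * (19 - 26) - 17 = 20

2P = (26, 20)


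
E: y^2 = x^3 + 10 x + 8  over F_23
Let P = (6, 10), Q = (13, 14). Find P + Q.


P != Q, so use the chord formula.
s = (y2 - y1) / (x2 - x1) = (4) / (7) mod 23 = 17
x3 = s^2 - x1 - x2 mod 23 = 17^2 - 6 - 13 = 17
y3 = s (x1 - x3) - y1 mod 23 = 17 * (6 - 17) - 10 = 10

P + Q = (17, 10)


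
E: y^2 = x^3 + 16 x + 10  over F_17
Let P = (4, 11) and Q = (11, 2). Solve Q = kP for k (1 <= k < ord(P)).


Enumerate multiples of P until we hit Q = (11, 2):
  1P = (4, 11)
  2P = (11, 15)
  3P = (11, 2)
Match found at i = 3.

k = 3


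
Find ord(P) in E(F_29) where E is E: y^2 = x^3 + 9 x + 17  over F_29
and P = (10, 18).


Compute successive multiples of P until we hit O:
  1P = (10, 18)
  2P = (14, 25)
  3P = (28, 23)
  4P = (25, 2)
  5P = (3, 19)
  6P = (3, 10)
  7P = (25, 27)
  8P = (28, 6)
  ... (continuing to 11P)
  11P = O

ord(P) = 11


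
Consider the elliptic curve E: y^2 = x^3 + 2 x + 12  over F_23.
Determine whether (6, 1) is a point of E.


Check whether y^2 = x^3 + 2 x + 12 (mod 23) for (x, y) = (6, 1).
LHS: y^2 = 1^2 mod 23 = 1
RHS: x^3 + 2 x + 12 = 6^3 + 2*6 + 12 mod 23 = 10
LHS != RHS

No, not on the curve


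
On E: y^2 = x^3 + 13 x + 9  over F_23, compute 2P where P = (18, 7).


Doubling: s = (3 x1^2 + a) / (2 y1)
s = (3*18^2 + 13) / (2*7) mod 23 = 3
x3 = s^2 - 2 x1 mod 23 = 3^2 - 2*18 = 19
y3 = s (x1 - x3) - y1 mod 23 = 3 * (18 - 19) - 7 = 13

2P = (19, 13)


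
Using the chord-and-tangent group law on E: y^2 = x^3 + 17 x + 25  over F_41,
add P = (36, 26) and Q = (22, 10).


P != Q, so use the chord formula.
s = (y2 - y1) / (x2 - x1) = (25) / (27) mod 41 = 7
x3 = s^2 - x1 - x2 mod 41 = 7^2 - 36 - 22 = 32
y3 = s (x1 - x3) - y1 mod 41 = 7 * (36 - 32) - 26 = 2

P + Q = (32, 2)


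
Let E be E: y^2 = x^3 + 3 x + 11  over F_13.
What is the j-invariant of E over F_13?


Delta = -16(4 a^3 + 27 b^2) mod 13 = 2
-1728 * (4 a)^3 = -1728 * (4*3)^3 mod 13 = 12
j = 12 * 2^(-1) mod 13 = 6

j = 6 (mod 13)


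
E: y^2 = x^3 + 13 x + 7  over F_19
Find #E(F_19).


For each x in F_19, count y with y^2 = x^3 + 13 x + 7 mod 19:
  x = 0: RHS = 7, y in [8, 11]  -> 2 point(s)
  x = 3: RHS = 16, y in [4, 15]  -> 2 point(s)
  x = 4: RHS = 9, y in [3, 16]  -> 2 point(s)
  x = 5: RHS = 7, y in [8, 11]  -> 2 point(s)
  x = 6: RHS = 16, y in [4, 15]  -> 2 point(s)
  x = 7: RHS = 4, y in [2, 17]  -> 2 point(s)
  x = 9: RHS = 17, y in [6, 13]  -> 2 point(s)
  x = 10: RHS = 16, y in [4, 15]  -> 2 point(s)
  x = 13: RHS = 17, y in [6, 13]  -> 2 point(s)
  x = 14: RHS = 7, y in [8, 11]  -> 2 point(s)
  x = 15: RHS = 5, y in [9, 10]  -> 2 point(s)
  x = 16: RHS = 17, y in [6, 13]  -> 2 point(s)
  x = 17: RHS = 11, y in [7, 12]  -> 2 point(s)
Affine points: 26. Add the point at infinity: total = 27.

#E(F_19) = 27


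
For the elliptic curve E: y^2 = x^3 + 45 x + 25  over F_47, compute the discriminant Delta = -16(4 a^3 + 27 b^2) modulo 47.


4 a^3 + 27 b^2 = 4*45^3 + 27*25^2 = 364500 + 16875 = 381375
Delta = -16 * (381375) = -6102000
Delta mod 47 = 10

Delta = 10 (mod 47)


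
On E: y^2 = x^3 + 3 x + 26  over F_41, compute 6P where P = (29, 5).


k = 6 = 110_2 (binary, LSB first: 011)
Double-and-add from P = (29, 5):
  bit 0 = 0: acc unchanged = O
  bit 1 = 1: acc = O + (20, 38) = (20, 38)
  bit 2 = 1: acc = (20, 38) + (11, 23) = (31, 12)

6P = (31, 12)


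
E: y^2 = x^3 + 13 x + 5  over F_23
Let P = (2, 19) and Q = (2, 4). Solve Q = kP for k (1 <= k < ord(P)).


Enumerate multiples of P until we hit Q = (2, 4):
  1P = (2, 19)
  2P = (9, 0)
  3P = (2, 4)
Match found at i = 3.

k = 3


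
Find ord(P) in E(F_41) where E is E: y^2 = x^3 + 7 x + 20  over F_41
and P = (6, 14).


Compute successive multiples of P until we hit O:
  1P = (6, 14)
  2P = (9, 22)
  3P = (24, 20)
  4P = (2, 1)
  5P = (0, 26)
  6P = (39, 11)
  7P = (16, 13)
  8P = (35, 34)
  ... (continuing to 41P)
  41P = O

ord(P) = 41


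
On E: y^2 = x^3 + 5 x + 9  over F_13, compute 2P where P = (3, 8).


Doubling: s = (3 x1^2 + a) / (2 y1)
s = (3*3^2 + 5) / (2*8) mod 13 = 2
x3 = s^2 - 2 x1 mod 13 = 2^2 - 2*3 = 11
y3 = s (x1 - x3) - y1 mod 13 = 2 * (3 - 11) - 8 = 2

2P = (11, 2)


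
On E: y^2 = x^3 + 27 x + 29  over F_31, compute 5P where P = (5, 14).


k = 5 = 101_2 (binary, LSB first: 101)
Double-and-add from P = (5, 14):
  bit 0 = 1: acc = O + (5, 14) = (5, 14)
  bit 1 = 0: acc unchanged = (5, 14)
  bit 2 = 1: acc = (5, 14) + (10, 11) = (30, 1)

5P = (30, 1)


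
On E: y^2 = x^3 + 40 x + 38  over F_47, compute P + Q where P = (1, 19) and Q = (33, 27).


P != Q, so use the chord formula.
s = (y2 - y1) / (x2 - x1) = (8) / (32) mod 47 = 12
x3 = s^2 - x1 - x2 mod 47 = 12^2 - 1 - 33 = 16
y3 = s (x1 - x3) - y1 mod 47 = 12 * (1 - 16) - 19 = 36

P + Q = (16, 36)


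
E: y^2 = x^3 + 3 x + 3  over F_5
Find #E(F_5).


For each x in F_5, count y with y^2 = x^3 + 3 x + 3 mod 5:
  x = 3: RHS = 4, y in [2, 3]  -> 2 point(s)
  x = 4: RHS = 4, y in [2, 3]  -> 2 point(s)
Affine points: 4. Add the point at infinity: total = 5.

#E(F_5) = 5


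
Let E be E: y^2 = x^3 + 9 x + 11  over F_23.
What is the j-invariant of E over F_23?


Delta = -16(4 a^3 + 27 b^2) mod 23 = 18
-1728 * (4 a)^3 = -1728 * (4*9)^3 mod 23 = 10
j = 10 * 18^(-1) mod 23 = 21

j = 21 (mod 23)


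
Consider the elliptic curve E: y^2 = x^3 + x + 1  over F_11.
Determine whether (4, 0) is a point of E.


Check whether y^2 = x^3 + 1 x + 1 (mod 11) for (x, y) = (4, 0).
LHS: y^2 = 0^2 mod 11 = 0
RHS: x^3 + 1 x + 1 = 4^3 + 1*4 + 1 mod 11 = 3
LHS != RHS

No, not on the curve


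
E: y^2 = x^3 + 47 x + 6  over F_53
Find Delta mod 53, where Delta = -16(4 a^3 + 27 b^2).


4 a^3 + 27 b^2 = 4*47^3 + 27*6^2 = 415292 + 972 = 416264
Delta = -16 * (416264) = -6660224
Delta mod 53 = 21

Delta = 21 (mod 53)
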